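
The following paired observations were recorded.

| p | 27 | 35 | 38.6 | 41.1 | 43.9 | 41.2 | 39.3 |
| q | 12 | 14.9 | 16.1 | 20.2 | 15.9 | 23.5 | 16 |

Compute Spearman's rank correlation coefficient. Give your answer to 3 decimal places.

Rank p: 1, 2, 3, 5, 7, 6, 4
Rank q: 1, 2, 5, 6, 3, 7, 4
d = rank(p) − rank(q): 0, 0, -2, -1, 4, -1, 0; Σd² = 22
ρ = 1 − 6Σd² / [n(n²−1)] = 1 − 6×22 / (7×48) = 1 − 132/336 ≈ 0.607

0.607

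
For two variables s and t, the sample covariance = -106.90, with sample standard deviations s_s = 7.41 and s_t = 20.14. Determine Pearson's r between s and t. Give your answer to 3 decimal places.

r = Cov(s,t) / (s_s · s_t) = -106.90 / (7.41 × 20.14)
  = -106.90 / 149.2374 ≈ -0.716

-0.716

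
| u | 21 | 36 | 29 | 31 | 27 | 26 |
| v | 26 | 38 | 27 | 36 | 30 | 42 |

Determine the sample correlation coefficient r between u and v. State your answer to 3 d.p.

0.470

n = 6, Σu = 170, Σv = 199, Σu² = 4944, Σv² = 6809, Σuv = 5715
nΣuv − ΣuΣv = 34290 − 33830 = 460
nΣu² − (Σu)² = 29664 − 28900 = 764; nΣv² − (Σv)² = 40854 − 39601 = 1253
r = 460 / √(764 × 1253) = 460 / 978.4130 ≈ 0.470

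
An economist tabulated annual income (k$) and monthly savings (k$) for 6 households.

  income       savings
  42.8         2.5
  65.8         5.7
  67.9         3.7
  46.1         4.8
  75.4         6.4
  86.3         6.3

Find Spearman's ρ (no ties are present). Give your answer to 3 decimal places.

Rank income: 1, 3, 4, 2, 5, 6
Rank savings: 1, 4, 2, 3, 6, 5
d = rank(income) − rank(savings): 0, -1, 2, -1, -1, 1; Σd² = 8
ρ = 1 − 6Σd² / [n(n²−1)] = 1 − 6×8 / (6×35) = 1 − 48/210 ≈ 0.771

0.771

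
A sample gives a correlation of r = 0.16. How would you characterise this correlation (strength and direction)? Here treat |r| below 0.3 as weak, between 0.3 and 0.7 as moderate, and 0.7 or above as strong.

weak positive

r = 0.16 > 0 so the relationship is positive.
|r| = 0.16, which falls in the weak range.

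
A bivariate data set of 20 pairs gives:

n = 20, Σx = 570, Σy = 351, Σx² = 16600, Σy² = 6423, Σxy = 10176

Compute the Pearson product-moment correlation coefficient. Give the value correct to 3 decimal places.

0.565

r = (nΣxy − ΣxΣy) / √[(nΣx² − (Σx)²)(nΣy² − (Σy)²)]
Numerator: 20×10176 − 570×351 = 3450
Denominator: √[(332000 − 324900)(128460 − 123201)] = √[7100 × 5259] = 6110.5564
r = 3450 / 6110.5564 ≈ 0.565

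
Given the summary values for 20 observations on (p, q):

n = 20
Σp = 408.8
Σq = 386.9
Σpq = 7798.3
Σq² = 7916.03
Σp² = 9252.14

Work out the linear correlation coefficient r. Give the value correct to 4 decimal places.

r = (nΣpq − ΣpΣq) / √[(nΣp² − (Σp)²)(nΣq² − (Σq)²)]
Numerator: 20×7798.3 − 408.8×386.9 = -2198.72
Denominator: √[(185042.8 − 167117.44)(158320.6 − 149691.61)] = √[17925.36 × 8628.99] = 12436.9511
r = -2198.72 / 12436.9511 ≈ -0.1768

-0.1768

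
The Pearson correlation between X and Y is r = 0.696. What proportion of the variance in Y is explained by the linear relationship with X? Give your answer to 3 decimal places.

r² = (0.696)² = 0.484

0.484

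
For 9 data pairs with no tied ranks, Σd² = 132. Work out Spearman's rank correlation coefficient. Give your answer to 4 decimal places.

ρ = 1 − 6Σd² / [n(n²−1)] = 1 − 6×132 / (9×80)
  = 1 − 792/720 = 1 − 1.10000 ≈ -0.1000

-0.1000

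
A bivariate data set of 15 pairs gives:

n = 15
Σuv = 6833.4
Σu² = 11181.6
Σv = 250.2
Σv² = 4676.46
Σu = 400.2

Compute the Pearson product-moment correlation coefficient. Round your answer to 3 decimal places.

0.314

r = (nΣuv − ΣuΣv) / √[(nΣu² − (Σu)²)(nΣv² − (Σv)²)]
Numerator: 15×6833.4 − 400.2×250.2 = 2370.96
Denominator: √[(167724 − 160160.04)(70146.9 − 62600.04)] = √[7563.96 × 7546.86] = 7555.4052
r = 2370.96 / 7555.4052 ≈ 0.314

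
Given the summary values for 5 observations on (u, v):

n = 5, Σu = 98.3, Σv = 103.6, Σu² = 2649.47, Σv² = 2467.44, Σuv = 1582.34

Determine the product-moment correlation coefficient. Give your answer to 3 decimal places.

-0.948

r = (nΣuv − ΣuΣv) / √[(nΣu² − (Σu)²)(nΣv² − (Σv)²)]
Numerator: 5×1582.34 − 98.3×103.6 = -2272.18
Denominator: √[(13247.35 − 9662.89)(12337.2 − 10732.96)] = √[3584.46 × 1604.24] = 2397.9854
r = -2272.18 / 2397.9854 ≈ -0.948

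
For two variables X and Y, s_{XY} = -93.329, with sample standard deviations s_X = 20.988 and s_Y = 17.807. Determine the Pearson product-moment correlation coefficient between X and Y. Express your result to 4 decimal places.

-0.2497

r = Cov(X,Y) / (s_X · s_Y) = -93.329 / (20.988 × 17.807)
  = -93.329 / 373.7333 ≈ -0.2497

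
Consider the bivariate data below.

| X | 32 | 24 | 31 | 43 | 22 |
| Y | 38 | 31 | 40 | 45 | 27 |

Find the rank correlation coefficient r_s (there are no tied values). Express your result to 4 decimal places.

Rank X: 4, 2, 3, 5, 1
Rank Y: 3, 2, 4, 5, 1
d = rank(X) − rank(Y): 1, 0, -1, 0, 0; Σd² = 2
ρ = 1 − 6Σd² / [n(n²−1)] = 1 − 6×2 / (5×24) = 1 − 12/120 ≈ 0.9000

0.9000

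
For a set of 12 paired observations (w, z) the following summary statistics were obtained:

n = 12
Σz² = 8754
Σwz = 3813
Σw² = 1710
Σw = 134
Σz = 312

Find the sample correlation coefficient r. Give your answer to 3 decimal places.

r = (nΣwz − ΣwΣz) / √[(nΣw² − (Σw)²)(nΣz² − (Σz)²)]
Numerator: 12×3813 − 134×312 = 3948
Denominator: √[(20520 − 17956)(105048 − 97344)] = √[2564 × 7704] = 4444.4410
r = 3948 / 4444.4410 ≈ 0.888

0.888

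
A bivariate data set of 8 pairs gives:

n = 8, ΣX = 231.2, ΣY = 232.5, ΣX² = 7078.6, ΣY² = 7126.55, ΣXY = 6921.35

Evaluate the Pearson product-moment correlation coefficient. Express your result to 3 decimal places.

0.528

r = (nΣXY − ΣXΣY) / √[(nΣX² − (ΣX)²)(nΣY² − (ΣY)²)]
Numerator: 8×6921.35 − 231.2×232.5 = 1616.8
Denominator: √[(56628.8 − 53453.44)(57012.4 − 54056.25)] = √[3175.36 × 2956.15] = 3063.7951
r = 1616.8 / 3063.7951 ≈ 0.528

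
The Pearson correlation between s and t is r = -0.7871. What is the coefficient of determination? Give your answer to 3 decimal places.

0.620

r² = (-0.7871)² = 0.620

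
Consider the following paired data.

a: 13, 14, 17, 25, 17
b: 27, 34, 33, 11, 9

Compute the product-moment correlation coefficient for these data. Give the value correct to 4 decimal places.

n = 5, Σa = 86, Σb = 114, Σa² = 1568, Σb² = 3176, Σab = 1816
nΣab − ΣaΣb = 9080 − 9804 = -724
nΣa² − (Σa)² = 7840 − 7396 = 444; nΣb² − (Σb)² = 15880 − 12996 = 2884
r = -724 / √(444 × 2884) = -724 / 1131.5900 ≈ -0.6398

-0.6398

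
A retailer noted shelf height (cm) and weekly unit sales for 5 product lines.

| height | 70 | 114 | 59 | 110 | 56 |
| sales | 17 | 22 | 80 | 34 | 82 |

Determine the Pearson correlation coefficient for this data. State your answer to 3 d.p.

n = 5, Σx = 409, Σy = 235, Σx² = 36613, Σy² = 15053, Σxy = 16750
nΣxy − ΣxΣy = 83750 − 96115 = -12365
nΣx² − (Σx)² = 183065 − 167281 = 15784; nΣy² − (Σy)² = 75265 − 55225 = 20040
r = -12365 / √(15784 × 20040) = -12365 / 17785.1444 ≈ -0.695

-0.695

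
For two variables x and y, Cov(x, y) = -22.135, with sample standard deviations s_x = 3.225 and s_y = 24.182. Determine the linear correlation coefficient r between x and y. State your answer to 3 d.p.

r = Cov(x,y) / (s_x · s_y) = -22.135 / (3.225 × 24.182)
  = -22.135 / 77.9869 ≈ -0.284

-0.284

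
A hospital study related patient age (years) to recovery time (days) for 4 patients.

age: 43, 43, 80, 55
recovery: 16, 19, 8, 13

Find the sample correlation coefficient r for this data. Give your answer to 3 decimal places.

-0.953

n = 4, Σx = 221, Σy = 56, Σx² = 13123, Σy² = 850, Σxy = 2860
nΣxy − ΣxΣy = 11440 − 12376 = -936
nΣx² − (Σx)² = 52492 − 48841 = 3651; nΣy² − (Σy)² = 3400 − 3136 = 264
r = -936 / √(3651 × 264) = -936 / 981.7658 ≈ -0.953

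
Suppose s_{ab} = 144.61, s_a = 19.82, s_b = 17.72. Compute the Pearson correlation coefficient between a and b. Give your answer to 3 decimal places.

r = Cov(a,b) / (s_a · s_b) = 144.61 / (19.82 × 17.72)
  = 144.61 / 351.2104 ≈ 0.412

0.412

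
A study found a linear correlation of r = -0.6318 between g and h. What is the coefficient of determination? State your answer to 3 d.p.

r² = (-0.6318)² = 0.399

0.399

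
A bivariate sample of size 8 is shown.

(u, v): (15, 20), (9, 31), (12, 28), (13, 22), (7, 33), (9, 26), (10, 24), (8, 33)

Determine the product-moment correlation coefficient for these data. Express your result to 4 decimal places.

n = 8, Σu = 83, Σv = 217, Σu² = 913, Σv² = 6059, Σuv = 2170
nΣuv − ΣuΣv = 17360 − 18011 = -651
nΣu² − (Σu)² = 7304 − 6889 = 415; nΣv² − (Σv)² = 48472 − 47089 = 1383
r = -651 / √(415 × 1383) = -651 / 757.5916 ≈ -0.8593

-0.8593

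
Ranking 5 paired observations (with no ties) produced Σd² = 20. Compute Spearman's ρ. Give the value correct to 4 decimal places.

ρ = 1 − 6Σd² / [n(n²−1)] = 1 − 6×20 / (5×24)
  = 1 − 120/120 = 1 − 1.00000 ≈ 0.0000

0.0000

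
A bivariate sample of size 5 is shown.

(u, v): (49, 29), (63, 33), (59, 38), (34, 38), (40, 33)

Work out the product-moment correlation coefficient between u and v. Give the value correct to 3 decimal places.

n = 5, Σu = 245, Σv = 171, Σu² = 12607, Σv² = 5907, Σuv = 8354
nΣuv − ΣuΣv = 41770 − 41895 = -125
nΣu² − (Σu)² = 63035 − 60025 = 3010; nΣv² − (Σv)² = 29535 − 29241 = 294
r = -125 / √(3010 × 294) = -125 / 940.7125 ≈ -0.133

-0.133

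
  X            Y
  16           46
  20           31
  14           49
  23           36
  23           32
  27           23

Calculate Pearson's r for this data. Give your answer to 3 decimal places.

-0.934

n = 6, ΣX = 123, ΣY = 217, ΣX² = 2639, ΣY² = 8327, ΣXY = 4227
nΣXY − ΣXΣY = 25362 − 26691 = -1329
nΣX² − (ΣX)² = 15834 − 15129 = 705; nΣY² − (ΣY)² = 49962 − 47089 = 2873
r = -1329 / √(705 × 2873) = -1329 / 1423.1883 ≈ -0.934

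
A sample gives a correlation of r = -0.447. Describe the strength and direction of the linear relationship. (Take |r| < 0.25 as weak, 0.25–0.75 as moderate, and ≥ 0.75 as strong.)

r = -0.447 < 0 so the relationship is negative.
|r| = 0.447, which falls in the moderate range.

moderate negative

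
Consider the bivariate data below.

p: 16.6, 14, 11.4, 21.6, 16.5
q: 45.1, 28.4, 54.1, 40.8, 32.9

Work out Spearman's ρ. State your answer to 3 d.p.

Rank p: 4, 2, 1, 5, 3
Rank q: 4, 1, 5, 3, 2
d = rank(p) − rank(q): 0, 1, -4, 2, 1; Σd² = 22
ρ = 1 − 6Σd² / [n(n²−1)] = 1 − 6×22 / (5×24) = 1 − 132/120 ≈ -0.100

-0.100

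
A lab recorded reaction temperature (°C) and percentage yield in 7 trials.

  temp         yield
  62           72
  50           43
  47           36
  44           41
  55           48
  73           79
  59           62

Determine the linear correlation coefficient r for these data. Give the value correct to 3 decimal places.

n = 7, Σx = 390, Σy = 381, Σx² = 22324, Σy² = 22399, Σxy = 22175
nΣxy − ΣxΣy = 155225 − 148590 = 6635
nΣx² − (Σx)² = 156268 − 152100 = 4168; nΣy² − (Σy)² = 156793 − 145161 = 11632
r = 6635 / √(4168 × 11632) = 6635 / 6962.9143 ≈ 0.953

0.953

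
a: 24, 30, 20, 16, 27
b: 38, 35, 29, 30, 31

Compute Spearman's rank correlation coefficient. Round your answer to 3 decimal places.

0.600

Rank a: 3, 5, 2, 1, 4
Rank b: 5, 4, 1, 2, 3
d = rank(a) − rank(b): -2, 1, 1, -1, 1; Σd² = 8
ρ = 1 − 6Σd² / [n(n²−1)] = 1 − 6×8 / (5×24) = 1 − 48/120 ≈ 0.600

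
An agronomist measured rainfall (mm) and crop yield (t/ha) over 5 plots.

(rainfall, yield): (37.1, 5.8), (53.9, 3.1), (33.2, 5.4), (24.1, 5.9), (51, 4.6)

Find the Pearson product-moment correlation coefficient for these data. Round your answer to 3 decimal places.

n = 5, Σx = 199.3, Σy = 24.8, Σx² = 8565.67, Σy² = 128.38, Σxy = 938.34
nΣxy − ΣxΣy = 4691.7 − 4942.64 = -250.94
nΣx² − (Σx)² = 42828.35 − 39720.49 = 3107.86; nΣy² − (Σy)² = 641.9 − 615.04 = 26.86
r = -250.94 / √(3107.86 × 26.86) = -250.94 / 288.9241 ≈ -0.869

-0.869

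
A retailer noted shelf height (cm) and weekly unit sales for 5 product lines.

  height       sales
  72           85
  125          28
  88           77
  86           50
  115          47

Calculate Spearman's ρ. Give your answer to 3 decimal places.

Rank height: 1, 5, 3, 2, 4
Rank sales: 5, 1, 4, 3, 2
d = rank(height) − rank(sales): -4, 4, -1, -1, 2; Σd² = 38
ρ = 1 − 6Σd² / [n(n²−1)] = 1 − 6×38 / (5×24) = 1 − 228/120 ≈ -0.900

-0.900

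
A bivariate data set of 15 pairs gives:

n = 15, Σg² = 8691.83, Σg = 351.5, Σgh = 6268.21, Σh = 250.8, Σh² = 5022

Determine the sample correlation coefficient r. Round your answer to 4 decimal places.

0.6370

r = (nΣgh − ΣgΣh) / √[(nΣg² − (Σg)²)(nΣh² − (Σh)²)]
Numerator: 15×6268.21 − 351.5×250.8 = 5866.95
Denominator: √[(130377.45 − 123552.25)(75330 − 62900.64)] = √[6825.2 × 12429.36] = 9210.4760
r = 5866.95 / 9210.4760 ≈ 0.6370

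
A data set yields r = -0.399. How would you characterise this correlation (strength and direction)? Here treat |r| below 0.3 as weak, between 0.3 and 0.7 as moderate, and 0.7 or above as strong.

moderate negative

r = -0.399 < 0 so the relationship is negative.
|r| = 0.399, which falls in the moderate range.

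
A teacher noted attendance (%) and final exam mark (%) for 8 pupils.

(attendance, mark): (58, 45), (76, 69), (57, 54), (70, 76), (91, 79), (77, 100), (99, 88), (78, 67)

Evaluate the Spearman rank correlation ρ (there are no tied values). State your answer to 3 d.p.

0.690

Rank attendance: 2, 4, 1, 3, 7, 5, 8, 6
Rank mark: 1, 4, 2, 5, 6, 8, 7, 3
d = rank(attendance) − rank(mark): 1, 0, -1, -2, 1, -3, 1, 3; Σd² = 26
ρ = 1 − 6Σd² / [n(n²−1)] = 1 − 6×26 / (8×63) = 1 − 156/504 ≈ 0.690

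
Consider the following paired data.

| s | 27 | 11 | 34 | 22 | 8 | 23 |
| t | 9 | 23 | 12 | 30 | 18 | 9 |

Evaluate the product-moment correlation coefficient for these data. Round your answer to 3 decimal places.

n = 6, Σs = 125, Σt = 101, Σs² = 3083, Σt² = 2059, Σst = 1915
nΣst − ΣsΣt = 11490 − 12625 = -1135
nΣs² − (Σs)² = 18498 − 15625 = 2873; nΣt² − (Σt)² = 12354 − 10201 = 2153
r = -1135 / √(2873 × 2153) = -1135 / 2487.0804 ≈ -0.456

-0.456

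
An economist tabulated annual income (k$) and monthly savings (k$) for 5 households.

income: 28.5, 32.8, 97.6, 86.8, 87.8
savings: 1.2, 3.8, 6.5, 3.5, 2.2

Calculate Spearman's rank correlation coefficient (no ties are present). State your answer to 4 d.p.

Rank income: 1, 2, 5, 3, 4
Rank savings: 1, 4, 5, 3, 2
d = rank(income) − rank(savings): 0, -2, 0, 0, 2; Σd² = 8
ρ = 1 − 6Σd² / [n(n²−1)] = 1 − 6×8 / (5×24) = 1 − 48/120 ≈ 0.6000

0.6000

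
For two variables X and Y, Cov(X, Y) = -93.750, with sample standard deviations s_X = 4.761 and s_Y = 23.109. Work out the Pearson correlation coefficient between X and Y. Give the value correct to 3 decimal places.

r = Cov(X,Y) / (s_X · s_Y) = -93.750 / (4.761 × 23.109)
  = -93.750 / 110.0219 ≈ -0.852

-0.852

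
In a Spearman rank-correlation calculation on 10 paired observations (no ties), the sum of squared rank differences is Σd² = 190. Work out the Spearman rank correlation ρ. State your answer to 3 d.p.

-0.152

ρ = 1 − 6Σd² / [n(n²−1)] = 1 − 6×190 / (10×99)
  = 1 − 1140/990 = 1 − 1.1515 ≈ -0.152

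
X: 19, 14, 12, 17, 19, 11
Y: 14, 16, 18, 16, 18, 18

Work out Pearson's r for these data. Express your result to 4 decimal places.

-0.5362

n = 6, ΣX = 92, ΣY = 100, ΣX² = 1472, ΣY² = 1680, ΣXY = 1518
nΣXY − ΣXΣY = 9108 − 9200 = -92
nΣX² − (ΣX)² = 8832 − 8464 = 368; nΣY² − (ΣY)² = 10080 − 10000 = 80
r = -92 / √(368 × 80) = -92 / 171.5809 ≈ -0.5362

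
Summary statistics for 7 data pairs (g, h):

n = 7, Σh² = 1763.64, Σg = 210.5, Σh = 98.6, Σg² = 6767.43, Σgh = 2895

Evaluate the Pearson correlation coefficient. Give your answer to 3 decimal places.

-0.173

r = (nΣgh − ΣgΣh) / √[(nΣg² − (Σg)²)(nΣh² − (Σh)²)]
Numerator: 7×2895 − 210.5×98.6 = -490.3
Denominator: √[(47372.01 − 44310.25)(12345.48 − 9721.96)] = √[3061.76 × 2623.52] = 2834.1822
r = -490.3 / 2834.1822 ≈ -0.173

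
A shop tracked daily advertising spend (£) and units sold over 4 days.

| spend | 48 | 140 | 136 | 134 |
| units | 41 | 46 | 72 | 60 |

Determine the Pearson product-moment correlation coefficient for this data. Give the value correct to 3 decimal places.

n = 4, Σx = 458, Σy = 219, Σx² = 58356, Σy² = 12581, Σxy = 26240
nΣxy − ΣxΣy = 104960 − 100302 = 4658
nΣx² − (Σx)² = 233424 − 209764 = 23660; nΣy² − (Σy)² = 50324 − 47961 = 2363
r = 4658 / √(23660 × 2363) = 4658 / 7477.2040 ≈ 0.623

0.623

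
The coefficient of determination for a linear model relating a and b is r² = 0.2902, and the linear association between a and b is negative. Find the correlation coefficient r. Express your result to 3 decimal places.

|r| = √0.2902 = 0.539
The association is negative, so r = −0.539.

-0.539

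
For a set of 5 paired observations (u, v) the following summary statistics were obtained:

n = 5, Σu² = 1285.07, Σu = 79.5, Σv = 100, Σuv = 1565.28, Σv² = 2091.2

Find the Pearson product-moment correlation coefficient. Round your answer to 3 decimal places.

-0.565

r = (nΣuv − ΣuΣv) / √[(nΣu² − (Σu)²)(nΣv² − (Σv)²)]
Numerator: 5×1565.28 − 79.5×100 = -123.6
Denominator: √[(6425.35 − 6320.25)(10456 − 10000)] = √[105.1 × 456] = 218.9192
r = -123.6 / 218.9192 ≈ -0.565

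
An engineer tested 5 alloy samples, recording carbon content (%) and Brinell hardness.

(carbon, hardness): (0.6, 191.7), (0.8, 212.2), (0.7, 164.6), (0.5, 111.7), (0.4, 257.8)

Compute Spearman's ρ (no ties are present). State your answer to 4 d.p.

-0.1000

Rank carbon: 3, 5, 4, 2, 1
Rank hardness: 3, 4, 2, 1, 5
d = rank(carbon) − rank(hardness): 0, 1, 2, 1, -4; Σd² = 22
ρ = 1 − 6Σd² / [n(n²−1)] = 1 − 6×22 / (5×24) = 1 − 132/120 ≈ -0.1000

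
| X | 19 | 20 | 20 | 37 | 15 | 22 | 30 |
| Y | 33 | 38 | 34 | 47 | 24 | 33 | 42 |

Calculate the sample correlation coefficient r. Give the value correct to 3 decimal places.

n = 7, ΣX = 163, ΣY = 251, ΣX² = 4139, ΣY² = 9327, ΣXY = 6152
nΣXY − ΣXΣY = 43064 − 40913 = 2151
nΣX² − (ΣX)² = 28973 − 26569 = 2404; nΣY² − (ΣY)² = 65289 − 63001 = 2288
r = 2151 / √(2404 × 2288) = 2151 / 2345.2829 ≈ 0.917

0.917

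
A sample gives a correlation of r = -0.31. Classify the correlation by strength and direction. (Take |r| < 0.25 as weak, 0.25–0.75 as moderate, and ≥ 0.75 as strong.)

r = -0.31 < 0 so the relationship is negative.
|r| = 0.31, which falls in the moderate range.

moderate negative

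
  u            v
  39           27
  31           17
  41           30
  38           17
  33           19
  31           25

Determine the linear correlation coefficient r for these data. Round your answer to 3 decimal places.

0.537

n = 6, Σu = 213, Σv = 135, Σu² = 7657, Σv² = 3193, Σuv = 4858
nΣuv − ΣuΣv = 29148 − 28755 = 393
nΣu² − (Σu)² = 45942 − 45369 = 573; nΣv² − (Σv)² = 19158 − 18225 = 933
r = 393 / √(573 × 933) = 393 / 731.1696 ≈ 0.537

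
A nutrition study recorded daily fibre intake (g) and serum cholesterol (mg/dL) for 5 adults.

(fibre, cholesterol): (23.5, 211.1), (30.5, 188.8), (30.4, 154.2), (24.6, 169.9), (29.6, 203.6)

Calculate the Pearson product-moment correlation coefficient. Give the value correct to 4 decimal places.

n = 5, Σx = 138.6, Σy = 927.6, Σx² = 3887.98, Σy² = 174305.26, Σxy = 25613.03
nΣxy − ΣxΣy = 128065.15 − 128565.36 = -500.21
nΣx² − (Σx)² = 19439.9 − 19209.96 = 229.94; nΣy² − (Σy)² = 871526.3 − 860441.76 = 11084.54
r = -500.21 / √(229.94 × 11084.54) = -500.21 / 1596.4896 ≈ -0.3133

-0.3133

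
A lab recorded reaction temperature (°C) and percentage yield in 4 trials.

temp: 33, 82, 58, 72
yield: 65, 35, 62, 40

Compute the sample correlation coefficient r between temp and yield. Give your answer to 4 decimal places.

-0.9098

n = 4, Σx = 245, Σy = 202, Σx² = 16361, Σy² = 10894, Σxy = 11491
nΣxy − ΣxΣy = 45964 − 49490 = -3526
nΣx² − (Σx)² = 65444 − 60025 = 5419; nΣy² − (Σy)² = 43576 − 40804 = 2772
r = -3526 / √(5419 × 2772) = -3526 / 3875.7539 ≈ -0.9098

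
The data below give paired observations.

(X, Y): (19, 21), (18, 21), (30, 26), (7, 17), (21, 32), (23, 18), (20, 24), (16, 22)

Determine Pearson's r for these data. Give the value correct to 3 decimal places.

0.505

n = 8, ΣX = 154, ΣY = 181, ΣX² = 3260, ΣY² = 4255, ΣXY = 3594
nΣXY − ΣXΣY = 28752 − 27874 = 878
nΣX² − (ΣX)² = 26080 − 23716 = 2364; nΣY² − (ΣY)² = 34040 − 32761 = 1279
r = 878 / √(2364 × 1279) = 878 / 1738.8375 ≈ 0.505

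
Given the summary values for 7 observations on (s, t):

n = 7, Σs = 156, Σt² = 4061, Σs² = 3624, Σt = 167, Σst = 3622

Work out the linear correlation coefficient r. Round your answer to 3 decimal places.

r = (nΣst − ΣsΣt) / √[(nΣs² − (Σs)²)(nΣt² − (Σt)²)]
Numerator: 7×3622 − 156×167 = -698
Denominator: √[(25368 − 24336)(28427 − 27889)] = √[1032 × 538] = 745.1282
r = -698 / 745.1282 ≈ -0.937

-0.937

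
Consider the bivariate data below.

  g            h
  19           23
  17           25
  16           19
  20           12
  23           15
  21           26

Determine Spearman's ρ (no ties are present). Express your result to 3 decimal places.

Rank g: 3, 2, 1, 4, 6, 5
Rank h: 4, 5, 3, 1, 2, 6
d = rank(g) − rank(h): -1, -3, -2, 3, 4, -1; Σd² = 40
ρ = 1 − 6Σd² / [n(n²−1)] = 1 − 6×40 / (6×35) = 1 − 240/210 ≈ -0.143

-0.143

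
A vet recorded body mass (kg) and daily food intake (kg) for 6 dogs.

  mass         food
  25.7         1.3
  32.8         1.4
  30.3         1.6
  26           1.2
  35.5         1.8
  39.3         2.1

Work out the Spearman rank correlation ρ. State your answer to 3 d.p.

Rank mass: 1, 4, 3, 2, 5, 6
Rank food: 2, 3, 4, 1, 5, 6
d = rank(mass) − rank(food): -1, 1, -1, 1, 0, 0; Σd² = 4
ρ = 1 − 6Σd² / [n(n²−1)] = 1 − 6×4 / (6×35) = 1 − 24/210 ≈ 0.886

0.886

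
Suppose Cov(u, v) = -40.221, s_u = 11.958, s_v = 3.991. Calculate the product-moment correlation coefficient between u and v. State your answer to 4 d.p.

-0.8428

r = Cov(u,v) / (s_u · s_v) = -40.221 / (11.958 × 3.991)
  = -40.221 / 47.7244 ≈ -0.8428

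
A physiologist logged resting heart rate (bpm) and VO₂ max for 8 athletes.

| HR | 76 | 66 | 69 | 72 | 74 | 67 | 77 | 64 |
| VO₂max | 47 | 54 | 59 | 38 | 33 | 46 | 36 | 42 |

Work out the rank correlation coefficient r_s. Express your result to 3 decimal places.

-0.429

Rank HR: 7, 2, 4, 5, 6, 3, 8, 1
Rank VO₂max: 6, 7, 8, 3, 1, 5, 2, 4
d = rank(HR) − rank(VO₂max): 1, -5, -4, 2, 5, -2, 6, -3; Σd² = 120
ρ = 1 − 6Σd² / [n(n²−1)] = 1 − 6×120 / (8×63) = 1 − 720/504 ≈ -0.429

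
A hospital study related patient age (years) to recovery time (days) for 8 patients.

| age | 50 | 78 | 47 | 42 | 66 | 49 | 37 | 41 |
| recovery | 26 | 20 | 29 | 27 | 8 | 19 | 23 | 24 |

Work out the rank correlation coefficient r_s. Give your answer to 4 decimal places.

-0.4286

Rank age: 6, 8, 4, 3, 7, 5, 1, 2
Rank recovery: 6, 3, 8, 7, 1, 2, 4, 5
d = rank(age) − rank(recovery): 0, 5, -4, -4, 6, 3, -3, -3; Σd² = 120
ρ = 1 − 6Σd² / [n(n²−1)] = 1 − 6×120 / (8×63) = 1 − 720/504 ≈ -0.4286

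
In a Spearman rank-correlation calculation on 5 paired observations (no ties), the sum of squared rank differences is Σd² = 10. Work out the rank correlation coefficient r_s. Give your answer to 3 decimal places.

0.500

ρ = 1 − 6Σd² / [n(n²−1)] = 1 − 6×10 / (5×24)
  = 1 − 60/120 = 1 − 0.5000 ≈ 0.500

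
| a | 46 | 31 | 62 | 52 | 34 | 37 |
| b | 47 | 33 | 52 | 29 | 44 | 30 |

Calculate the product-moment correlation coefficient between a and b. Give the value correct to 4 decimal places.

n = 6, Σa = 262, Σb = 235, Σa² = 12150, Σb² = 9679, Σab = 10523
nΣab − ΣaΣb = 63138 − 61570 = 1568
nΣa² − (Σa)² = 72900 − 68644 = 4256; nΣb² − (Σb)² = 58074 − 55225 = 2849
r = 1568 / √(4256 × 2849) = 1568 / 3482.1465 ≈ 0.4503

0.4503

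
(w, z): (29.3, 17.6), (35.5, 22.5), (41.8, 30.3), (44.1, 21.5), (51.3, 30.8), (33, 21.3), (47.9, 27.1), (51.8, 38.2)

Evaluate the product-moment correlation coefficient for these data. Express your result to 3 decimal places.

n = 8, Σw = 334.7, Σz = 209.3, Σw² = 14509.13, Σz² = 5792.33, Σwz = 9088.91
nΣwz − ΣwΣz = 72711.28 − 70052.71 = 2658.57
nΣw² − (Σw)² = 116073.04 − 112024.09 = 4048.95; nΣz² − (Σz)² = 46338.64 − 43806.49 = 2532.15
r = 2658.57 / √(4048.95 × 2532.15) = 2658.57 / 3201.9601 ≈ 0.830

0.830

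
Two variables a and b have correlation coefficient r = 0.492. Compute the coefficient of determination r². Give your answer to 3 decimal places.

0.242

r² = (0.492)² = 0.242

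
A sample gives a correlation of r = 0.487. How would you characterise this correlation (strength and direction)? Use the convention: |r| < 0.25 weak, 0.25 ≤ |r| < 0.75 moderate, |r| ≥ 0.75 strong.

r = 0.487 > 0 so the relationship is positive.
|r| = 0.487, which falls in the moderate range.

moderate positive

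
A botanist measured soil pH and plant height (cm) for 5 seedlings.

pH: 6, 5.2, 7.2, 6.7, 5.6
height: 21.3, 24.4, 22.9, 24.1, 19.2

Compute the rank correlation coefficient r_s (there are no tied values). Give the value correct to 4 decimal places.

-0.1000

Rank pH: 3, 1, 5, 4, 2
Rank height: 2, 5, 3, 4, 1
d = rank(pH) − rank(height): 1, -4, 2, 0, 1; Σd² = 22
ρ = 1 − 6Σd² / [n(n²−1)] = 1 − 6×22 / (5×24) = 1 − 132/120 ≈ -0.1000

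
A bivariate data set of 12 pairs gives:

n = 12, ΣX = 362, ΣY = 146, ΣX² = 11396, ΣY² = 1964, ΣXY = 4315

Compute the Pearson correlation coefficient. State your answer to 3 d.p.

r = (nΣXY − ΣXΣY) / √[(nΣX² − (ΣX)²)(nΣY² − (ΣY)²)]
Numerator: 12×4315 − 362×146 = -1072
Denominator: √[(136752 − 131044)(23568 − 21316)] = √[5708 × 2252] = 3585.3056
r = -1072 / 3585.3056 ≈ -0.299

-0.299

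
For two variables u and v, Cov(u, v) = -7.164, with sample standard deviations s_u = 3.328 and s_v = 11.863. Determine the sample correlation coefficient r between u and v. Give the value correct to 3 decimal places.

r = Cov(u,v) / (s_u · s_v) = -7.164 / (3.328 × 11.863)
  = -7.164 / 39.4801 ≈ -0.181

-0.181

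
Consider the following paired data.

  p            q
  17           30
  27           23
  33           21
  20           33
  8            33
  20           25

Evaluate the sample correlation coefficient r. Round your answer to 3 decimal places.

-0.850

n = 6, Σp = 125, Σq = 165, Σp² = 2971, Σq² = 4673, Σpq = 3248
nΣpq − ΣpΣq = 19488 − 20625 = -1137
nΣp² − (Σp)² = 17826 − 15625 = 2201; nΣq² − (Σq)² = 28038 − 27225 = 813
r = -1137 / √(2201 × 813) = -1137 / 1337.6894 ≈ -0.850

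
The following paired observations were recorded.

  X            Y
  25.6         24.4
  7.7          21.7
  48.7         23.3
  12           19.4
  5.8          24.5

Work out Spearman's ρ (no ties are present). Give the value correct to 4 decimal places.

Rank X: 4, 2, 5, 3, 1
Rank Y: 4, 2, 3, 1, 5
d = rank(X) − rank(Y): 0, 0, 2, 2, -4; Σd² = 24
ρ = 1 − 6Σd² / [n(n²−1)] = 1 − 6×24 / (5×24) = 1 − 144/120 ≈ -0.2000

-0.2000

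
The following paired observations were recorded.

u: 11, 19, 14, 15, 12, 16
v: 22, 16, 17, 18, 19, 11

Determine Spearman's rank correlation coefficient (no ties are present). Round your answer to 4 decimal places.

-0.8857

Rank u: 1, 6, 3, 4, 2, 5
Rank v: 6, 2, 3, 4, 5, 1
d = rank(u) − rank(v): -5, 4, 0, 0, -3, 4; Σd² = 66
ρ = 1 − 6Σd² / [n(n²−1)] = 1 − 6×66 / (6×35) = 1 − 396/210 ≈ -0.8857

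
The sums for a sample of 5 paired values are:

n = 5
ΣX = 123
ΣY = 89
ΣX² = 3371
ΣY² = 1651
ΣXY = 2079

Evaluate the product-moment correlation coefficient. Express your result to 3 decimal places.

r = (nΣXY − ΣXΣY) / √[(nΣX² − (ΣX)²)(nΣY² − (ΣY)²)]
Numerator: 5×2079 − 123×89 = -552
Denominator: √[(16855 − 15129)(8255 − 7921)] = √[1726 × 334] = 759.2654
r = -552 / 759.2654 ≈ -0.727

-0.727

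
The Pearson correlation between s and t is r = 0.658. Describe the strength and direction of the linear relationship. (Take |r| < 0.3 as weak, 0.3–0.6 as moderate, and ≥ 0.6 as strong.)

strong positive

r = 0.658 > 0 so the relationship is positive.
|r| = 0.658, which falls in the strong range.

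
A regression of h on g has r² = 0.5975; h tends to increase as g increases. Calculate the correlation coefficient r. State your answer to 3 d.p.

|r| = √0.5975 = 0.773
The association is positive, so r = 0.773.

0.773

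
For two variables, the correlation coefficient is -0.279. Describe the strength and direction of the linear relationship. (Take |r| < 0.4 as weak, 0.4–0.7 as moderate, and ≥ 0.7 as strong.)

r = -0.279 < 0 so the relationship is negative.
|r| = 0.279, which falls in the weak range.

weak negative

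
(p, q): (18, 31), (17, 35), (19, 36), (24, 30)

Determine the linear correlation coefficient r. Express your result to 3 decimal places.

-0.619

n = 4, Σp = 78, Σq = 132, Σp² = 1550, Σq² = 4382, Σpq = 2557
nΣpq − ΣpΣq = 10228 − 10296 = -68
nΣp² − (Σp)² = 6200 − 6084 = 116; nΣq² − (Σq)² = 17528 − 17424 = 104
r = -68 / √(116 × 104) = -68 / 109.8362 ≈ -0.619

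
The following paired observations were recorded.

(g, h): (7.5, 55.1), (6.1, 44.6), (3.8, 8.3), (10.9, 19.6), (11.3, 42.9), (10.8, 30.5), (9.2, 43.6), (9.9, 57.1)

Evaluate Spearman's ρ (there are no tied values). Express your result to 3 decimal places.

Rank g: 3, 2, 1, 7, 8, 6, 4, 5
Rank h: 7, 6, 1, 2, 4, 3, 5, 8
d = rank(g) − rank(h): -4, -4, 0, 5, 4, 3, -1, -3; Σd² = 92
ρ = 1 − 6Σd² / [n(n²−1)] = 1 − 6×92 / (8×63) = 1 − 552/504 ≈ -0.095

-0.095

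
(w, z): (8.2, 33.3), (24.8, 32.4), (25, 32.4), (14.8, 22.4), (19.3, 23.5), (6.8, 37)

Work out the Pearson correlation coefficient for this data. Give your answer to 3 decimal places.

n = 6, Σw = 98.9, Σz = 181, Σw² = 1945.05, Σz² = 5631.42, Σwz = 2923.25
nΣwz − ΣwΣz = 17539.5 − 17900.9 = -361.4
nΣw² − (Σw)² = 11670.3 − 9781.21 = 1889.09; nΣz² − (Σz)² = 33788.52 − 32761 = 1027.52
r = -361.4 / √(1889.09 × 1027.52) = -361.4 / 1393.2257 ≈ -0.259

-0.259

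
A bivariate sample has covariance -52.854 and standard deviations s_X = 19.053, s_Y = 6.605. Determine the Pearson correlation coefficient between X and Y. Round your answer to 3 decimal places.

-0.420

r = Cov(X,Y) / (s_X · s_Y) = -52.854 / (19.053 × 6.605)
  = -52.854 / 125.8451 ≈ -0.420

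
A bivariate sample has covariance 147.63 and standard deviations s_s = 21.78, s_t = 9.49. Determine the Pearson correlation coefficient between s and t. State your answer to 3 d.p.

r = Cov(s,t) / (s_s · s_t) = 147.63 / (21.78 × 9.49)
  = 147.63 / 206.6922 ≈ 0.714

0.714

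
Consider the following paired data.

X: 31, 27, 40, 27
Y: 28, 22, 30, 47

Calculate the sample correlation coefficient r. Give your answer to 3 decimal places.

n = 4, ΣX = 125, ΣY = 127, ΣX² = 4019, ΣY² = 4377, ΣXY = 3931
nΣXY − ΣXΣY = 15724 − 15875 = -151
nΣX² − (ΣX)² = 16076 − 15625 = 451; nΣY² − (ΣY)² = 17508 − 16129 = 1379
r = -151 / √(451 × 1379) = -151 / 788.6248 ≈ -0.191

-0.191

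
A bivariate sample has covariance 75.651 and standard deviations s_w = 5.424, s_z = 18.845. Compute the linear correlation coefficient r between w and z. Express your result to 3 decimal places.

r = Cov(w,z) / (s_w · s_z) = 75.651 / (5.424 × 18.845)
  = 75.651 / 102.2153 ≈ 0.740

0.740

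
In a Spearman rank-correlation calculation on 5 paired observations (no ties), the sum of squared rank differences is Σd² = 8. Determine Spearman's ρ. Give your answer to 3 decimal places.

ρ = 1 − 6Σd² / [n(n²−1)] = 1 − 6×8 / (5×24)
  = 1 − 48/120 = 1 − 0.4000 ≈ 0.600

0.600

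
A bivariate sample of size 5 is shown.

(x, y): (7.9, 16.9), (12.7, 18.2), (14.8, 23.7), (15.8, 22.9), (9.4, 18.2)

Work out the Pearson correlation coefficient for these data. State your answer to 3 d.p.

0.893

n = 5, Σx = 60.6, Σy = 99.9, Σx² = 780.74, Σy² = 2034.19, Σxy = 1248.31
nΣxy − ΣxΣy = 6241.55 − 6053.94 = 187.61
nΣx² − (Σx)² = 3903.7 − 3672.36 = 231.34; nΣy² − (Σy)² = 10170.95 − 9980.01 = 190.94
r = 187.61 / √(231.34 × 190.94) = 187.61 / 210.1715 ≈ 0.893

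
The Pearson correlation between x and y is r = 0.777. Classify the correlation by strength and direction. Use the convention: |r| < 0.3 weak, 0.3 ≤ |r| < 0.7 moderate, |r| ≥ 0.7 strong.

strong positive

r = 0.777 > 0 so the relationship is positive.
|r| = 0.777, which falls in the strong range.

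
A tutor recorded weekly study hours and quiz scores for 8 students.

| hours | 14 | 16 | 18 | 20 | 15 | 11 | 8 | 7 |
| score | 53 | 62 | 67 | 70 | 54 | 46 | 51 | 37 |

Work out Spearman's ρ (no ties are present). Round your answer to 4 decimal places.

0.9762

Rank hours: 4, 6, 7, 8, 5, 3, 2, 1
Rank score: 4, 6, 7, 8, 5, 2, 3, 1
d = rank(hours) − rank(score): 0, 0, 0, 0, 0, 1, -1, 0; Σd² = 2
ρ = 1 − 6Σd² / [n(n²−1)] = 1 − 6×2 / (8×63) = 1 − 12/504 ≈ 0.9762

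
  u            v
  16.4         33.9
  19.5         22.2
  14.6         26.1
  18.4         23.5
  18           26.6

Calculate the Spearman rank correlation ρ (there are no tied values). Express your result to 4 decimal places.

-0.7000

Rank u: 2, 5, 1, 4, 3
Rank v: 5, 1, 3, 2, 4
d = rank(u) − rank(v): -3, 4, -2, 2, -1; Σd² = 34
ρ = 1 − 6Σd² / [n(n²−1)] = 1 − 6×34 / (5×24) = 1 − 204/120 ≈ -0.7000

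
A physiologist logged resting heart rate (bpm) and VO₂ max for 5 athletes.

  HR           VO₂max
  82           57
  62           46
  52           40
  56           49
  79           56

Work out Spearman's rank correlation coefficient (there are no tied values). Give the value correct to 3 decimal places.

Rank HR: 5, 3, 1, 2, 4
Rank VO₂max: 5, 2, 1, 3, 4
d = rank(HR) − rank(VO₂max): 0, 1, 0, -1, 0; Σd² = 2
ρ = 1 − 6Σd² / [n(n²−1)] = 1 − 6×2 / (5×24) = 1 − 12/120 ≈ 0.900

0.900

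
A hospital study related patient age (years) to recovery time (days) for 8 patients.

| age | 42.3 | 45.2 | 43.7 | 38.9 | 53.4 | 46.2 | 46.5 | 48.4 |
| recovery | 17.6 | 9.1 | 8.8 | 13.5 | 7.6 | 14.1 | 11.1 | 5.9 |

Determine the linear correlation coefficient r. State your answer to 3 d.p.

-0.620

n = 8, Σx = 364.6, Σy = 87.7, Σx² = 16746.04, Σy² = 1066.85, Σxy = 3924.48
nΣxy − ΣxΣy = 31395.84 − 31975.42 = -579.58
nΣx² − (Σx)² = 133968.32 − 132933.16 = 1035.16; nΣy² − (Σy)² = 8534.8 − 7691.29 = 843.51
r = -579.58 / √(1035.16 × 843.51) = -579.58 / 934.4345 ≈ -0.620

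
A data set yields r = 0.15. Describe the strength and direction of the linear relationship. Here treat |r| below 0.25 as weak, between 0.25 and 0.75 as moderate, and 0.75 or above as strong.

r = 0.15 > 0 so the relationship is positive.
|r| = 0.15, which falls in the weak range.

weak positive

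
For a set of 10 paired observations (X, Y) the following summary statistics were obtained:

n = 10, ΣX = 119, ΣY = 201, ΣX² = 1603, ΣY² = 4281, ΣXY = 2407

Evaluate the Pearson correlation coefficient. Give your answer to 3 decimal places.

0.071

r = (nΣXY − ΣXΣY) / √[(nΣX² − (ΣX)²)(nΣY² − (ΣY)²)]
Numerator: 10×2407 − 119×201 = 151
Denominator: √[(16030 − 14161)(42810 − 40401)] = √[1869 × 2409] = 2121.8909
r = 151 / 2121.8909 ≈ 0.071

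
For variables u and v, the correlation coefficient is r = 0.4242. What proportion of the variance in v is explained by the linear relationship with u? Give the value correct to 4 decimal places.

0.1799

r² = (0.4242)² = 0.1799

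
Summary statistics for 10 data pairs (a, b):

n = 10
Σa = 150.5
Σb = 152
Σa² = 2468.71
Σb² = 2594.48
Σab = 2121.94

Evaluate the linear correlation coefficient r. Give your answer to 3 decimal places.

-0.689

r = (nΣab − ΣaΣb) / √[(nΣa² − (Σa)²)(nΣb² − (Σb)²)]
Numerator: 10×2121.94 − 150.5×152 = -1656.6
Denominator: √[(24687.1 − 22650.25)(25944.8 − 23104)] = √[2036.85 × 2840.8] = 2405.4695
r = -1656.6 / 2405.4695 ≈ -0.689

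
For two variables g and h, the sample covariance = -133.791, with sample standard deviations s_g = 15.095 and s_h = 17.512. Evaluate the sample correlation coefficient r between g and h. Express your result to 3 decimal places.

r = Cov(g,h) / (s_g · s_h) = -133.791 / (15.095 × 17.512)
  = -133.791 / 264.3436 ≈ -0.506

-0.506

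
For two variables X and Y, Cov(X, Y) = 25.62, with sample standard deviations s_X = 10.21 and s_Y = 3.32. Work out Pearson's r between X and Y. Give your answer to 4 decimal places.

0.7558

r = Cov(X,Y) / (s_X · s_Y) = 25.62 / (10.21 × 3.32)
  = 25.62 / 33.8972 ≈ 0.7558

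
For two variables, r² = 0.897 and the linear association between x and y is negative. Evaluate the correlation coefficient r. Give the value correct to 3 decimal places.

-0.947

|r| = √0.897 = 0.947
The association is negative, so r = −0.947.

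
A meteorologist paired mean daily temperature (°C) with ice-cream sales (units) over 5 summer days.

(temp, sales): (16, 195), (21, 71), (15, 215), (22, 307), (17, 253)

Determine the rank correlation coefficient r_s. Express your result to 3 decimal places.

0.300

Rank temp: 2, 4, 1, 5, 3
Rank sales: 2, 1, 3, 5, 4
d = rank(temp) − rank(sales): 0, 3, -2, 0, -1; Σd² = 14
ρ = 1 − 6Σd² / [n(n²−1)] = 1 − 6×14 / (5×24) = 1 − 84/120 ≈ 0.300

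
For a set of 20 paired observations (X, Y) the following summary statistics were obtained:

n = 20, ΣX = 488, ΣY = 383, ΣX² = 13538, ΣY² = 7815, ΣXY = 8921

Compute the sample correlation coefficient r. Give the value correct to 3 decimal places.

r = (nΣXY − ΣXΣY) / √[(nΣX² − (ΣX)²)(nΣY² − (ΣY)²)]
Numerator: 20×8921 − 488×383 = -8484
Denominator: √[(270760 − 238144)(156300 − 146689)] = √[32616 × 9611] = 17705.1511
r = -8484 / 17705.1511 ≈ -0.479

-0.479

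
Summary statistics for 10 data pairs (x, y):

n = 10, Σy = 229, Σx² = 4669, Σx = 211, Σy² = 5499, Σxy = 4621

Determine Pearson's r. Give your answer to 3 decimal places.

r = (nΣxy − ΣxΣy) / √[(nΣx² − (Σx)²)(nΣy² − (Σy)²)]
Numerator: 10×4621 − 211×229 = -2109
Denominator: √[(46690 − 44521)(54990 − 52441)] = √[2169 × 2549] = 2351.3360
r = -2109 / 2351.3360 ≈ -0.897

-0.897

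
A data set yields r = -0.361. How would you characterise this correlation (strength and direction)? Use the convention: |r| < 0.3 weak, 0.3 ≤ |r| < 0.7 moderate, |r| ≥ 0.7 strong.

r = -0.361 < 0 so the relationship is negative.
|r| = 0.361, which falls in the moderate range.

moderate negative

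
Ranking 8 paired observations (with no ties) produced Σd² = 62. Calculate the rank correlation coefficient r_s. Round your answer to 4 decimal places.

0.2619

ρ = 1 − 6Σd² / [n(n²−1)] = 1 − 6×62 / (8×63)
  = 1 − 372/504 = 1 − 0.73810 ≈ 0.2619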